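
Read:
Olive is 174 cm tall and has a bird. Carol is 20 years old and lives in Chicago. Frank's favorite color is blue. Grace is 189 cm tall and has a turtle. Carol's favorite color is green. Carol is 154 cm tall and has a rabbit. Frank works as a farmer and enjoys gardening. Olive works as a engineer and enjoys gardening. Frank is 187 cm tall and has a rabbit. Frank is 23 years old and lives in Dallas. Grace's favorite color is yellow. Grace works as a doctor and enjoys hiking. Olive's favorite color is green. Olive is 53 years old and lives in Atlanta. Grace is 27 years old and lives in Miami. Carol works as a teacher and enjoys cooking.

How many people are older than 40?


Filter: 1

1


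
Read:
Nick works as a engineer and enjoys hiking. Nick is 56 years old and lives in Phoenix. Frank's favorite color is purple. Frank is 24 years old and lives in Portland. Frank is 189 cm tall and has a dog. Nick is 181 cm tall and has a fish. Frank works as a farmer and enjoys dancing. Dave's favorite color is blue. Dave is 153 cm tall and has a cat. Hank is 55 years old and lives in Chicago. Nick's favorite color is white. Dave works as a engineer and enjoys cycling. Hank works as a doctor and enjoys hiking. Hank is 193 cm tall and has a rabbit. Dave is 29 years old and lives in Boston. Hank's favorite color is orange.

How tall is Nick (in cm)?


Nick is 181 cm tall

181


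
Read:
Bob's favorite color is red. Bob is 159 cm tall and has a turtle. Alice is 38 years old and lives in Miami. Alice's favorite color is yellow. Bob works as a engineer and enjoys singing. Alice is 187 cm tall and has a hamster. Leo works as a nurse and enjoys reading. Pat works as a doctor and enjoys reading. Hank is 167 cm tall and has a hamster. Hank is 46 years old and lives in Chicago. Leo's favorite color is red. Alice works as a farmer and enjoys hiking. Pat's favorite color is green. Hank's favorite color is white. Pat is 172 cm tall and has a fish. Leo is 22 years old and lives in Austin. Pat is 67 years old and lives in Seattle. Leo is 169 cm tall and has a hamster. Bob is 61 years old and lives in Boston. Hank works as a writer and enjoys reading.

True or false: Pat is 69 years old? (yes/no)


Pat is actually 67. no

no


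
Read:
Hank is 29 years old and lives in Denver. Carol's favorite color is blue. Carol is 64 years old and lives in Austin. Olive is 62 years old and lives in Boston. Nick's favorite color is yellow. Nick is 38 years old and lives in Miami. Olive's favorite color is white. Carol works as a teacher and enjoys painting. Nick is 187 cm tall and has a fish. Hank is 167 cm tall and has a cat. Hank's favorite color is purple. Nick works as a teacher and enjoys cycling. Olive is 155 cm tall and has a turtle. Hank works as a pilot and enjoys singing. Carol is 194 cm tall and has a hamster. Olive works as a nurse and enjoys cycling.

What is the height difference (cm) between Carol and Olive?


|194 - 155| = 39

39


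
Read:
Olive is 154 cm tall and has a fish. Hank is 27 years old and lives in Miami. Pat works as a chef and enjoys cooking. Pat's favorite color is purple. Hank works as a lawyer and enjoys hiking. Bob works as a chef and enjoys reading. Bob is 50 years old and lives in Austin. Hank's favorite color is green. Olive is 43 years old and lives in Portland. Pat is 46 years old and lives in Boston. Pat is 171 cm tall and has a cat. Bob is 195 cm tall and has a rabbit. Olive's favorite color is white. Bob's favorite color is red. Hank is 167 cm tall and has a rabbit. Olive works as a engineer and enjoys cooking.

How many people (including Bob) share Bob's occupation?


Bob is a chef. Count = 2

2


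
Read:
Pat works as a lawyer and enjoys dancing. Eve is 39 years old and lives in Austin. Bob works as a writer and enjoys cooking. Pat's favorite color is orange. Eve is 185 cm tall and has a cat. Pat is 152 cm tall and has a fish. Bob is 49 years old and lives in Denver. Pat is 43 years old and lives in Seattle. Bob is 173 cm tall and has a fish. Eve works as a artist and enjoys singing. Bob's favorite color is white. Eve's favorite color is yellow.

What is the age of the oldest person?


Oldest: Bob at 49

49


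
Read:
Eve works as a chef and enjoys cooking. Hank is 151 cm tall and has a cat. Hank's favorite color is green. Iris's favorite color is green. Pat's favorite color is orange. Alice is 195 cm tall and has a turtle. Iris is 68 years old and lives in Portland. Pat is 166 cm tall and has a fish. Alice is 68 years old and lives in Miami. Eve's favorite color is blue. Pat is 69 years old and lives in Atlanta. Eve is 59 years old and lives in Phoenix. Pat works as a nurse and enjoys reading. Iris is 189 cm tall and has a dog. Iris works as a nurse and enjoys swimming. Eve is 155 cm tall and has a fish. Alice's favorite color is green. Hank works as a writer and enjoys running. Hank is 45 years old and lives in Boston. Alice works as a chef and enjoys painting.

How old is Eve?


Eve is 59 years old

59


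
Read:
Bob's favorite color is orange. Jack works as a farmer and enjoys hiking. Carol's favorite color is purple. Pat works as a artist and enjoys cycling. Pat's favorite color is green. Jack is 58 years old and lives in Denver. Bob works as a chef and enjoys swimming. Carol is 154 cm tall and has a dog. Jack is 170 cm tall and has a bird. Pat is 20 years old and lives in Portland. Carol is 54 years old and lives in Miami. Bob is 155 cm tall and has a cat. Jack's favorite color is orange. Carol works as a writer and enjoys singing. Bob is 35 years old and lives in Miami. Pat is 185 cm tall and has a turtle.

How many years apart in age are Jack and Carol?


58 vs 54, diff = 4

4


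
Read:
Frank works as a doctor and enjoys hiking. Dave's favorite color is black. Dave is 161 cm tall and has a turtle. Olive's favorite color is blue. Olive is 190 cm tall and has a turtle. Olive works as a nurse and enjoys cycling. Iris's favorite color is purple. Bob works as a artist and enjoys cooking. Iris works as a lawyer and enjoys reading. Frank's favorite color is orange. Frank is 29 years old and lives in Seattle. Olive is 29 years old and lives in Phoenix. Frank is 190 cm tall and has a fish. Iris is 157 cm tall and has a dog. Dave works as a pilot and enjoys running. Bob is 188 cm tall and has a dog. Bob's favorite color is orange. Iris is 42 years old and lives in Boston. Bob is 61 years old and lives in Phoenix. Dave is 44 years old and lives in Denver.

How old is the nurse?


The nurse is Olive, age 29

29


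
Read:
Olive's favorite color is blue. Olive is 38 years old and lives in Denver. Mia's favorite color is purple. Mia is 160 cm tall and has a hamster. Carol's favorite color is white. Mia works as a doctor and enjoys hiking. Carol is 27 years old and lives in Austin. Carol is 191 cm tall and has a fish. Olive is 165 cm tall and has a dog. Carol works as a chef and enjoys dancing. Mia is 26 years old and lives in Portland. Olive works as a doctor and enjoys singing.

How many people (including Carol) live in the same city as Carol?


Carol lives in Austin. Count = 1

1


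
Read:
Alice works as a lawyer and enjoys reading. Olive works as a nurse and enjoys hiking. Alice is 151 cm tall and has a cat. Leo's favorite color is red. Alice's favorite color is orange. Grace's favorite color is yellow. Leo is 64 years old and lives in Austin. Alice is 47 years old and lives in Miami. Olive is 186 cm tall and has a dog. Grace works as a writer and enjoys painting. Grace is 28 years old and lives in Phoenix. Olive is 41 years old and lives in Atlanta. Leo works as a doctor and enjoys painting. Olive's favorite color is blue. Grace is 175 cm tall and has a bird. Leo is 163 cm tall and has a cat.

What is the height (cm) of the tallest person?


Tallest: Olive at 186 cm

186


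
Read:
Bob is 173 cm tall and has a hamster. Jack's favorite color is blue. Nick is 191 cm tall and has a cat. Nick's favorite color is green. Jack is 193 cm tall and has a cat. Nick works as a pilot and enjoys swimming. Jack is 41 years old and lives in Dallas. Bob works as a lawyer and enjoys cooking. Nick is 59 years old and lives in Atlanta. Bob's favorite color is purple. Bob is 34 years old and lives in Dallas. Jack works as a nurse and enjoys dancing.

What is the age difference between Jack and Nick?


|41 - 59| = 18

18


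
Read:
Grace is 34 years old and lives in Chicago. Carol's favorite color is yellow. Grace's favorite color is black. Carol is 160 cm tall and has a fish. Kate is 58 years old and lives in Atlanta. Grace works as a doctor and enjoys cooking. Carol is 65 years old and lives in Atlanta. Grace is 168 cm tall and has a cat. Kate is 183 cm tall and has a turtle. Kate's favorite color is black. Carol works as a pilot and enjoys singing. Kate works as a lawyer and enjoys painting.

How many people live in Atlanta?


Count in Atlanta: 2

2


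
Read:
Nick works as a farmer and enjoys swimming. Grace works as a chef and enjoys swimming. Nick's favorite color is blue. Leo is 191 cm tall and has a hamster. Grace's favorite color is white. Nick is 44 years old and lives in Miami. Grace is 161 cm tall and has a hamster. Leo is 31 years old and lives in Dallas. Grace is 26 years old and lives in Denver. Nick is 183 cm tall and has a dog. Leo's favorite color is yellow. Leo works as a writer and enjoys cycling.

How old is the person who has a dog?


Person with dog is Nick, age 44

44


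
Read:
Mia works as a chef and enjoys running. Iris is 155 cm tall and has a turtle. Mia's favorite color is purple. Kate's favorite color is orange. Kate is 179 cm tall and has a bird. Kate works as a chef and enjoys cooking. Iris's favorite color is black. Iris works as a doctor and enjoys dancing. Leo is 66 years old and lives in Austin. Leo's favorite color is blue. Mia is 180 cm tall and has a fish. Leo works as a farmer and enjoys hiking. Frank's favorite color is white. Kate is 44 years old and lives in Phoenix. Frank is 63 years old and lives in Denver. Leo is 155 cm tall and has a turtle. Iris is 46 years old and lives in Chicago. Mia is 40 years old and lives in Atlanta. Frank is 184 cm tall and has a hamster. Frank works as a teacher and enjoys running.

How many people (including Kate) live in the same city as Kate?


Kate lives in Phoenix. Count = 1

1


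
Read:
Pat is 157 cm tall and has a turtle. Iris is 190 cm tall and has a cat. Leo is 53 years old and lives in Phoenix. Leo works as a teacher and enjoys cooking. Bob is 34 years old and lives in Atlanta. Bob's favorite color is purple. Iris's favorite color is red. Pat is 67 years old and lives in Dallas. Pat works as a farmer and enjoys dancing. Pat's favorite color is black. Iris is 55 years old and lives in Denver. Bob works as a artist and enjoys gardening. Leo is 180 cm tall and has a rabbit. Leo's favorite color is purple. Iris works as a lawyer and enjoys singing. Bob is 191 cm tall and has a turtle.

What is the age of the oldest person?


Oldest: Pat at 67

67


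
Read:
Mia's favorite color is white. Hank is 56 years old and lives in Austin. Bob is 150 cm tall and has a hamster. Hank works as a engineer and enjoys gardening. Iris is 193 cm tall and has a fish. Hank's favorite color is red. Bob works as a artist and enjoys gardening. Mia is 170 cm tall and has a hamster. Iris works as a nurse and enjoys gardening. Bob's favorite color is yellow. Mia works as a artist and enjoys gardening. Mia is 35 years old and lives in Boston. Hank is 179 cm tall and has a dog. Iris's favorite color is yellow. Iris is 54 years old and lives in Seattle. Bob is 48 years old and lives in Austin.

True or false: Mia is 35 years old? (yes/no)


Mia is actually 35. yes

yes


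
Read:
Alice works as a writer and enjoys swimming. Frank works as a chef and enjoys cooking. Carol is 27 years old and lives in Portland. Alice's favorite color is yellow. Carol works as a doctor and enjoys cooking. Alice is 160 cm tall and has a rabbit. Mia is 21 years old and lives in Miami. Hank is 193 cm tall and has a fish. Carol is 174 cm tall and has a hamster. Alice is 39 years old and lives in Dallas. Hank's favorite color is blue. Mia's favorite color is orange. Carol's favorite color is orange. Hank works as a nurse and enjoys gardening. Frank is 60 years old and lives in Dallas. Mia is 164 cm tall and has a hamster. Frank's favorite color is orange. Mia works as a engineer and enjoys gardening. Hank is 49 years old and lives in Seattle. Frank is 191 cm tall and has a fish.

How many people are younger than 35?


Filter: 2

2


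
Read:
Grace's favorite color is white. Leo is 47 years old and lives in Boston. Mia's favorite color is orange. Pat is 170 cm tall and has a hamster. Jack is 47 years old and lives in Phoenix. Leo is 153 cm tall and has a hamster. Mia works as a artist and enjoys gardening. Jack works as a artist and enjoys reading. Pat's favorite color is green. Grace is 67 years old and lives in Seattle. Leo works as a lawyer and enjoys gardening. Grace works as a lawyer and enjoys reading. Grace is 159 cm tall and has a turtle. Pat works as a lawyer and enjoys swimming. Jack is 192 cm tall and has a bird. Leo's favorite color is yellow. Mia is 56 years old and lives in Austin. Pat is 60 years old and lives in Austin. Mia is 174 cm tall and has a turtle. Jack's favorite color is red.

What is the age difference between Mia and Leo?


|56 - 47| = 9

9


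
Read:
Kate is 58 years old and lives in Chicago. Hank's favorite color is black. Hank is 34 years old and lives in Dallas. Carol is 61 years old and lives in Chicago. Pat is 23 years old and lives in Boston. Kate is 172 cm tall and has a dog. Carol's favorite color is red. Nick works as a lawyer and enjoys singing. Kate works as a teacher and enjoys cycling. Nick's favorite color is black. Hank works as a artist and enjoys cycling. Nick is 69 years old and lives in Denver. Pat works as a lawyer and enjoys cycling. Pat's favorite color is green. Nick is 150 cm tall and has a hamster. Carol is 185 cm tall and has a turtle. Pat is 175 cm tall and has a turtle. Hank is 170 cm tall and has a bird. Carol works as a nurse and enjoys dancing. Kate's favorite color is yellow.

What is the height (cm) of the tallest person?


Tallest: Carol at 185 cm

185


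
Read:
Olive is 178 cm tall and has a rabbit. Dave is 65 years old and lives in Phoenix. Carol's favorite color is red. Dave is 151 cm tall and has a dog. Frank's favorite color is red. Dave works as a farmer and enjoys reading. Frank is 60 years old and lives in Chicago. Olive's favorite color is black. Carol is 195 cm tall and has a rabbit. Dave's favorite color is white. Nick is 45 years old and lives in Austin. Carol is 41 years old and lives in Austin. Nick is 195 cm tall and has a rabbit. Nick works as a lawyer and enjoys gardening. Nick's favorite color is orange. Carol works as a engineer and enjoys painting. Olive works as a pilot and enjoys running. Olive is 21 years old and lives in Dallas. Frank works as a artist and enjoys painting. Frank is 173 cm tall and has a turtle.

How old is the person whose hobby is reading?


Person with hobby=reading is Dave, age 65

65


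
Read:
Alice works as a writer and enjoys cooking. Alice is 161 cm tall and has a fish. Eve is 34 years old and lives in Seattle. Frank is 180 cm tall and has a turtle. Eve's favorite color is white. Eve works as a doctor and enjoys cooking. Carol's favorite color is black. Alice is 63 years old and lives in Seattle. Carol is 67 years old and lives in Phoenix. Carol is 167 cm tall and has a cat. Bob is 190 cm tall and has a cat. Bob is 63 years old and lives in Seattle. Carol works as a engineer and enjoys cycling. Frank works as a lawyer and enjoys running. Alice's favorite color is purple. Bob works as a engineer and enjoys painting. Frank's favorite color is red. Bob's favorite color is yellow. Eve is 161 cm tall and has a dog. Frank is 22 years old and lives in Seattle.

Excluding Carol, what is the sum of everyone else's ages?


Sum (excluding Carol): 182

182


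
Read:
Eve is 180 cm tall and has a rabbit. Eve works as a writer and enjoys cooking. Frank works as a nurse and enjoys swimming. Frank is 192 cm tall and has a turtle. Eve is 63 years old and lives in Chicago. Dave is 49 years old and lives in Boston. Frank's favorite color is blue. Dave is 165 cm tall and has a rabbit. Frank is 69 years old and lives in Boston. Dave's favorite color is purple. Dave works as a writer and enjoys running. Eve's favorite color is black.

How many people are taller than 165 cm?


Taller than 165: 2

2


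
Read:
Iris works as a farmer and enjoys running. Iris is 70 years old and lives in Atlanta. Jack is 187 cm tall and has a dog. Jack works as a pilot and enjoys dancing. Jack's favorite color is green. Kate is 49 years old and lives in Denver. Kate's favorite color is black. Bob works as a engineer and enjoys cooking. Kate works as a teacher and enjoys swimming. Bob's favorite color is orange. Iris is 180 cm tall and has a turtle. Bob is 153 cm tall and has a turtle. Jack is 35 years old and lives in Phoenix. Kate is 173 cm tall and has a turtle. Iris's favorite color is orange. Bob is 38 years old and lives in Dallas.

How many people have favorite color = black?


Count: 1

1


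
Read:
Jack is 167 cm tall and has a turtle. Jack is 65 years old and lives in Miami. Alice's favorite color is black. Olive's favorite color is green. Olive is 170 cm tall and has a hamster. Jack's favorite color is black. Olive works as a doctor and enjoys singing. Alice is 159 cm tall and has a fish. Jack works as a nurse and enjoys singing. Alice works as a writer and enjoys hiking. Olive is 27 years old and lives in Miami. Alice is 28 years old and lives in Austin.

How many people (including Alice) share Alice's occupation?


Alice is a writer. Count = 1

1


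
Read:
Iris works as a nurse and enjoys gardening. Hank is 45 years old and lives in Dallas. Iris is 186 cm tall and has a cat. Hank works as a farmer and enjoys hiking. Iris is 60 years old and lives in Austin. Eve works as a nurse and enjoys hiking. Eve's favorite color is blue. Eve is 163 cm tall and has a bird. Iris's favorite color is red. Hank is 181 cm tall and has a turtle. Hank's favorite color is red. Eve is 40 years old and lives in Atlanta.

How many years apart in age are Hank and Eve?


45 vs 40, diff = 5

5


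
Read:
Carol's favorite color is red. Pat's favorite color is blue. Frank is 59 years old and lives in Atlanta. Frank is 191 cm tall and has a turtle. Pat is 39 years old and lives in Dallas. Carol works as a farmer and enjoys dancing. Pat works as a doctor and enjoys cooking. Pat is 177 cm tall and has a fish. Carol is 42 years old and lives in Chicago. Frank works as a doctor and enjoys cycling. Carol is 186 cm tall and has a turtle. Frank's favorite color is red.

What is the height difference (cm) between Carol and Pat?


|186 - 177| = 9

9


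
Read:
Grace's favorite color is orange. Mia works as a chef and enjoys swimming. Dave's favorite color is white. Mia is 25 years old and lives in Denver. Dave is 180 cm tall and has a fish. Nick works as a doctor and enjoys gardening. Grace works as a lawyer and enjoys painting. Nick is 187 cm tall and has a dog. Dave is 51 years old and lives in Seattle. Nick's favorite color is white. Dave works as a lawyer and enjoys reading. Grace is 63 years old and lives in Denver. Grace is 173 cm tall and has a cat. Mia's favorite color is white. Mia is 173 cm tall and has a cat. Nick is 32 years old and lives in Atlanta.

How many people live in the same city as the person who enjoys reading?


Person with hobby reading is Dave, city Seattle. Count = 1

1


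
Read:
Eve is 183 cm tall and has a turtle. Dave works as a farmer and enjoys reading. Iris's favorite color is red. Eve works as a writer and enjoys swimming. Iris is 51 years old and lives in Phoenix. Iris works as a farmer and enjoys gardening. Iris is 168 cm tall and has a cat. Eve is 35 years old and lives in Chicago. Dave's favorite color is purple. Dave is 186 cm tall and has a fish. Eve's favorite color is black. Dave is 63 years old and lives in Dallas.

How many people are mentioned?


People: Iris, Eve, Dave. Count = 3

3


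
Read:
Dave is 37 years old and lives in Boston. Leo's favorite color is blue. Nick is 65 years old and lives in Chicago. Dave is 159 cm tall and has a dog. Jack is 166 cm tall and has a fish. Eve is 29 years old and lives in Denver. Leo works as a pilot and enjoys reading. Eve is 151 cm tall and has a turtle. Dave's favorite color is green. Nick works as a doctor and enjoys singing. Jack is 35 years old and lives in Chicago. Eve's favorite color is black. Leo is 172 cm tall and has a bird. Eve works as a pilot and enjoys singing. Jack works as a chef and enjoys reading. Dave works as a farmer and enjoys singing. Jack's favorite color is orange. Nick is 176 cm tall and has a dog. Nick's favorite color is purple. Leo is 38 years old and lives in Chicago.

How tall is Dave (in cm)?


Dave is 159 cm tall

159


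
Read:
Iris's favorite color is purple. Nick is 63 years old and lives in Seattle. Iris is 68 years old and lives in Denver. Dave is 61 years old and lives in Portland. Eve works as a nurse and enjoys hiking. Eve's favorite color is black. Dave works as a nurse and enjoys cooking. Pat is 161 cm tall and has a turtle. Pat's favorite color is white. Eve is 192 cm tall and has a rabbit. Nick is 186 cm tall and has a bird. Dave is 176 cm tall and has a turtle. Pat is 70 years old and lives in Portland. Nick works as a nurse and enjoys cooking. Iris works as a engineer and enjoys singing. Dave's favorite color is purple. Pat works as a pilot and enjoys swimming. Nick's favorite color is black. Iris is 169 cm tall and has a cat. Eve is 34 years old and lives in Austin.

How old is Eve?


Eve is 34 years old

34


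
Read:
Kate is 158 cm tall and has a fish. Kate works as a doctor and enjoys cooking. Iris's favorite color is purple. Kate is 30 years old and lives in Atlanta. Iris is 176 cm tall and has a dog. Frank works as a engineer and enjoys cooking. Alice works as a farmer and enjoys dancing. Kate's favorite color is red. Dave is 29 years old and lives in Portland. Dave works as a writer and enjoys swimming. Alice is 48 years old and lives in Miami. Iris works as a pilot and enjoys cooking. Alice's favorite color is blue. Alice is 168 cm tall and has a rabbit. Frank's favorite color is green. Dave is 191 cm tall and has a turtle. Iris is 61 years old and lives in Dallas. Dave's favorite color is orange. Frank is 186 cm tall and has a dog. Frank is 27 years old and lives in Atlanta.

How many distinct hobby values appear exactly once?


Unique hobby values: 2

2


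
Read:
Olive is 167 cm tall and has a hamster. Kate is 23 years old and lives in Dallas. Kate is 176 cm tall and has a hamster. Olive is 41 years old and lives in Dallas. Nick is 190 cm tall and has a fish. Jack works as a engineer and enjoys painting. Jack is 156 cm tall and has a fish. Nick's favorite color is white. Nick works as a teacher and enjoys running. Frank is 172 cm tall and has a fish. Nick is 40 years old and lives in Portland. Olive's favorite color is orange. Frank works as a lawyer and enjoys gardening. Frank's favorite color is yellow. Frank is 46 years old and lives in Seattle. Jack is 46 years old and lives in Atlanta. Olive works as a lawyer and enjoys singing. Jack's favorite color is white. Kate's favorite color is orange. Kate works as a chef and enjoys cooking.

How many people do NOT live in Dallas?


Not in Dallas: 3

3


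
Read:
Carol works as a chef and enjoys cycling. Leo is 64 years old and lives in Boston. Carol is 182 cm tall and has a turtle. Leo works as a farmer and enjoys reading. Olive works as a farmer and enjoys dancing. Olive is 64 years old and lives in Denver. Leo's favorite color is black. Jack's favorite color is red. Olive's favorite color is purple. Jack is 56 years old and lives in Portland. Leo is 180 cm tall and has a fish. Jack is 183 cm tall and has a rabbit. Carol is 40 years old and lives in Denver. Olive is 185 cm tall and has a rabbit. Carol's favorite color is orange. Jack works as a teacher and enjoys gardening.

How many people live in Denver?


Count in Denver: 2

2


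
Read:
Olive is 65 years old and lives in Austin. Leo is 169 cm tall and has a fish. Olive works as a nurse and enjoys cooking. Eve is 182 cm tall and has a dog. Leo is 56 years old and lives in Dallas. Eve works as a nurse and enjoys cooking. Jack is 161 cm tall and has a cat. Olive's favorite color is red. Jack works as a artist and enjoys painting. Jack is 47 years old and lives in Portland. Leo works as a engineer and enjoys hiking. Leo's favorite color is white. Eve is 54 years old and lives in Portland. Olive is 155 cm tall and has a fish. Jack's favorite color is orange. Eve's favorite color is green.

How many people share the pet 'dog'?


Count: 1

1


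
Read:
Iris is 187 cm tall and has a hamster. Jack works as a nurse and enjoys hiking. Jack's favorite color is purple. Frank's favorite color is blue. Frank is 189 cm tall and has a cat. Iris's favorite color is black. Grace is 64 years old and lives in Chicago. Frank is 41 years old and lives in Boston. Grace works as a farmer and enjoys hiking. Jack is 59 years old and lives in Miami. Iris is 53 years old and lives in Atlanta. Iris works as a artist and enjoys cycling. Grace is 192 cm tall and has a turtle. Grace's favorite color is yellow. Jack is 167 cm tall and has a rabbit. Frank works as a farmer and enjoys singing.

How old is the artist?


The artist is Iris, age 53

53


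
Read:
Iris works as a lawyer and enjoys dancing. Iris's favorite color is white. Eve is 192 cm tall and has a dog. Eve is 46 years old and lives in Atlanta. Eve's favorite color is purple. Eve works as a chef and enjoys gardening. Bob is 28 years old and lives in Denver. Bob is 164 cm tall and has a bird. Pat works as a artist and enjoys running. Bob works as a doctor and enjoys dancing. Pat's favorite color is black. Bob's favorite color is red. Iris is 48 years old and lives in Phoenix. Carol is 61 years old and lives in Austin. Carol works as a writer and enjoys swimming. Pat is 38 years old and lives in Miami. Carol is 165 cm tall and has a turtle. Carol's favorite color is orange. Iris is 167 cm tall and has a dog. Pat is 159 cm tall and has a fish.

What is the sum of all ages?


38+48+46+61+28 = 221

221


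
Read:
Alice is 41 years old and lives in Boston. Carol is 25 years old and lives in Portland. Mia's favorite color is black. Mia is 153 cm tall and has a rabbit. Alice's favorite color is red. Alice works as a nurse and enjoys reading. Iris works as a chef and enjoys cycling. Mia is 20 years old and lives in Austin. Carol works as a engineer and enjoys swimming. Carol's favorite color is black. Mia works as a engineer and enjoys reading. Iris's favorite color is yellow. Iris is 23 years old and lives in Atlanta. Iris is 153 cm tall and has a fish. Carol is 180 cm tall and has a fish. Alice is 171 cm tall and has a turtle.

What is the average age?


Sum=109, n=4, avg=27.25

27.25


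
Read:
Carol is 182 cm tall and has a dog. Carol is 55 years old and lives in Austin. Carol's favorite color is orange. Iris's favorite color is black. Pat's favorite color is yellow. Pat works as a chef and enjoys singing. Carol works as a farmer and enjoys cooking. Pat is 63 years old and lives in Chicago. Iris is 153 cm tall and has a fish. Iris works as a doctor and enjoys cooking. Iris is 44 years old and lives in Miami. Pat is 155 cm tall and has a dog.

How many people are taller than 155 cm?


Taller than 155: 1

1


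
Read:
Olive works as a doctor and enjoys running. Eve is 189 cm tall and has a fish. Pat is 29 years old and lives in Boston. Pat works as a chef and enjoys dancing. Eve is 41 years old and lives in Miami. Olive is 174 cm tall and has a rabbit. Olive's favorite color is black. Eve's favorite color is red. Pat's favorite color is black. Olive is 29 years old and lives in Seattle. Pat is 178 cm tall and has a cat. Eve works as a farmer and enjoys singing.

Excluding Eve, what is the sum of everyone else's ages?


Sum (excluding Eve): 58

58


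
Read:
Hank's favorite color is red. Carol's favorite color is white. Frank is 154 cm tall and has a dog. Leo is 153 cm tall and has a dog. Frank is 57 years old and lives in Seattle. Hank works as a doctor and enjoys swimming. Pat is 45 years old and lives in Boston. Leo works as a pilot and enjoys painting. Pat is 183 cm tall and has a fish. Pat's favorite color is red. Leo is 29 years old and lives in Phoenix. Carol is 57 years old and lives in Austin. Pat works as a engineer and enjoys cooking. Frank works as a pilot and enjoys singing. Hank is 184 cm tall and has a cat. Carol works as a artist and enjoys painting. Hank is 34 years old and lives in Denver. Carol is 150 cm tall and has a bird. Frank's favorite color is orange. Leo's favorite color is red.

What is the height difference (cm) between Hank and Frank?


|184 - 154| = 30

30


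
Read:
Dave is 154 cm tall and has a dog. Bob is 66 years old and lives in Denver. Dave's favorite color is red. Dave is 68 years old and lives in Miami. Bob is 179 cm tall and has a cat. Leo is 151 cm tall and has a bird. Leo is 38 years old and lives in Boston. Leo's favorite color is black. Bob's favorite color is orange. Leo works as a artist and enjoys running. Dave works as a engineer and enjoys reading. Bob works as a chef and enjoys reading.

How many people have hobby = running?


Count: 1

1


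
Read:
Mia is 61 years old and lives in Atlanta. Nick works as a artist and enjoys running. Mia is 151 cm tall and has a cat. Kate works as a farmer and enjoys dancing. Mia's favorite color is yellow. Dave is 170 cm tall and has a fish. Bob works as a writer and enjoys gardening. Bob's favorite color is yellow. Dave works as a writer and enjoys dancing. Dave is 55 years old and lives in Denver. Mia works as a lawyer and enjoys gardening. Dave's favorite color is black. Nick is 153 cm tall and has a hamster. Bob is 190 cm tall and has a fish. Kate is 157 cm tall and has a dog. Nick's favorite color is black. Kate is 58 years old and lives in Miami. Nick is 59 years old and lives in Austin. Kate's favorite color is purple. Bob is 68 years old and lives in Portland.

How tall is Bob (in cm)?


Bob is 190 cm tall

190


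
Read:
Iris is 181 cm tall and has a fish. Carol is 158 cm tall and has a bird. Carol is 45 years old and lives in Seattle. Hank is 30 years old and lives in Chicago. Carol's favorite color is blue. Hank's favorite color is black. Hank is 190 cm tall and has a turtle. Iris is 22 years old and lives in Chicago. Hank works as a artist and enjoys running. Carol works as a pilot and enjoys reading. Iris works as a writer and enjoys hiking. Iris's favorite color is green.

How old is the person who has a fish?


Person with fish is Iris, age 22

22


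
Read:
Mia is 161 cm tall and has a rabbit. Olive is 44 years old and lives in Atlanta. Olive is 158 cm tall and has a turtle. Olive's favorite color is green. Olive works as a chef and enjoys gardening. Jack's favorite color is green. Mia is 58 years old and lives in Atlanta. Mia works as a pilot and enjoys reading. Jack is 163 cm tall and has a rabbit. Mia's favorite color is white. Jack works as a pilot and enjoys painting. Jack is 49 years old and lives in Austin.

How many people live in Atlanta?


Count in Atlanta: 2

2


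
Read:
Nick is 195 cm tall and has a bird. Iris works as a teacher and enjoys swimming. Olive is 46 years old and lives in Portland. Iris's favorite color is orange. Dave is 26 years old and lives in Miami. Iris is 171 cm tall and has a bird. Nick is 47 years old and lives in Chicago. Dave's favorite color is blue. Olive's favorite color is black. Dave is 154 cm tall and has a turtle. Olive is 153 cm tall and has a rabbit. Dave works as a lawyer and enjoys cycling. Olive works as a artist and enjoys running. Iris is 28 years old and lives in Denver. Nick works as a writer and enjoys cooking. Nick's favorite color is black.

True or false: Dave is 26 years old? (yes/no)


Dave is actually 26. yes

yes


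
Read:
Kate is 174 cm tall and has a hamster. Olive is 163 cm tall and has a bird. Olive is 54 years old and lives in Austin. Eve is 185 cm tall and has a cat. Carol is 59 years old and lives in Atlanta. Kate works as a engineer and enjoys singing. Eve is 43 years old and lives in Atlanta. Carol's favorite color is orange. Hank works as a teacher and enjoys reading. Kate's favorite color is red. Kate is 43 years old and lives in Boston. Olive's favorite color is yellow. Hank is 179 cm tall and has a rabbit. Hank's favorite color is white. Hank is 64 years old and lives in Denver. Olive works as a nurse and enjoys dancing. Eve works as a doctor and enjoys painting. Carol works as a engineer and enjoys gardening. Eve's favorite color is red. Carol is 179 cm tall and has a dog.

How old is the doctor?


The doctor is Eve, age 43

43


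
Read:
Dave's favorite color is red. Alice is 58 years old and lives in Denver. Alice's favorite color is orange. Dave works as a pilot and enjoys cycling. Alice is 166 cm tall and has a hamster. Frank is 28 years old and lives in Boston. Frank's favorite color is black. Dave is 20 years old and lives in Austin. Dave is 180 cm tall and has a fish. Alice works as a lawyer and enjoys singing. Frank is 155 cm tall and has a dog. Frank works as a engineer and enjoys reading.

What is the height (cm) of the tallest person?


Tallest: Dave at 180 cm

180


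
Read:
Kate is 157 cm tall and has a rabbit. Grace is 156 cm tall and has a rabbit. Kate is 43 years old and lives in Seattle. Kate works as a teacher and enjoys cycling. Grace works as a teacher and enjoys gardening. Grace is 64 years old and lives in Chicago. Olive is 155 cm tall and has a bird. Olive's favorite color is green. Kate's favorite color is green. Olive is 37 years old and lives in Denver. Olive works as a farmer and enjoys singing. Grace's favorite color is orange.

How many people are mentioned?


People: Olive, Kate, Grace. Count = 3

3


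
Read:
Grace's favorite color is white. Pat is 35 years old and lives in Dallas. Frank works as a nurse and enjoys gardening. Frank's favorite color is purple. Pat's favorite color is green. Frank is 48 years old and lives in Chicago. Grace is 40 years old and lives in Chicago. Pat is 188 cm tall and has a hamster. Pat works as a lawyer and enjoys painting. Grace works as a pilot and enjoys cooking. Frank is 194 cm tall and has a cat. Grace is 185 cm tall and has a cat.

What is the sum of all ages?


40+35+48 = 123

123


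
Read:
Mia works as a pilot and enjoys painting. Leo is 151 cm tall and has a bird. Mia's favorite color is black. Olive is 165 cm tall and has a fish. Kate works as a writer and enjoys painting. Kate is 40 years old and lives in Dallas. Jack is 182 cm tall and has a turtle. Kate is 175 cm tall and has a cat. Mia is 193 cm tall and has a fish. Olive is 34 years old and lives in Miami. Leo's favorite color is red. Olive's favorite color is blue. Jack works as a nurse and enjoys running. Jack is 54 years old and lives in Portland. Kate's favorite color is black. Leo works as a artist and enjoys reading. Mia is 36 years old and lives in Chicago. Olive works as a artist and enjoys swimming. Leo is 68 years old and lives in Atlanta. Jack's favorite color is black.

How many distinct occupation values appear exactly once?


Unique occupation values: 3

3


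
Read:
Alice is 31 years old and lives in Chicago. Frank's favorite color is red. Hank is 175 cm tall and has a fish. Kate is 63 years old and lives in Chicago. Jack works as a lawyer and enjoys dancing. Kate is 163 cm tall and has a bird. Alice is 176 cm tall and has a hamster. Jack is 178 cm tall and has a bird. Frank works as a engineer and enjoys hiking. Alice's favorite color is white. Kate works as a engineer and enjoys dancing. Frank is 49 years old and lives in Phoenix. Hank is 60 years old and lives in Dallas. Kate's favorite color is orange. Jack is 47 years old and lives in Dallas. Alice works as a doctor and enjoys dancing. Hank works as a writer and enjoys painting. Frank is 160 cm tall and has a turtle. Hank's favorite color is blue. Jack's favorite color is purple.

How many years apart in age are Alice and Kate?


31 vs 63, diff = 32

32


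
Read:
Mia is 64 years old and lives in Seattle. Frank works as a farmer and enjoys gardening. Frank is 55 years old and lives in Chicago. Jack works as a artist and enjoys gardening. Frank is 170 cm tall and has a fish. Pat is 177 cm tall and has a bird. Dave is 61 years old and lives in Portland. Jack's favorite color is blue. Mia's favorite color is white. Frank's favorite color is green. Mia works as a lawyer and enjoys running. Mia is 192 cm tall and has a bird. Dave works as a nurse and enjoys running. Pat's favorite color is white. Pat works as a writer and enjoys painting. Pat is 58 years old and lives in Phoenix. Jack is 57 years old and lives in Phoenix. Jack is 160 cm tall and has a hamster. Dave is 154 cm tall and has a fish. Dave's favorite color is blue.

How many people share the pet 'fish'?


Count: 2

2


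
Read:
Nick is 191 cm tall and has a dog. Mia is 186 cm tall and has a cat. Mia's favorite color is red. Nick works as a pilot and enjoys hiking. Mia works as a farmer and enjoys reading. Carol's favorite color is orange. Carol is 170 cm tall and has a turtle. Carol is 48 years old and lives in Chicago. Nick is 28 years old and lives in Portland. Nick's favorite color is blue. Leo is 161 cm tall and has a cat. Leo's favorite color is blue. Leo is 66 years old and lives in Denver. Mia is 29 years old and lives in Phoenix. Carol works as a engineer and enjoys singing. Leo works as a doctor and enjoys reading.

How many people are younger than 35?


Filter: 2

2


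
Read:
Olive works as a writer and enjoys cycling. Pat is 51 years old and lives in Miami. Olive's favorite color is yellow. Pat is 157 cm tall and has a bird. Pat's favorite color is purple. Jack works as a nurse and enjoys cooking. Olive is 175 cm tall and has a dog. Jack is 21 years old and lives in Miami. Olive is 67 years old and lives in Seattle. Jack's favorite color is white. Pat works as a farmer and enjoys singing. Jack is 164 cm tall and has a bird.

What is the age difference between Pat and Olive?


|51 - 67| = 16

16


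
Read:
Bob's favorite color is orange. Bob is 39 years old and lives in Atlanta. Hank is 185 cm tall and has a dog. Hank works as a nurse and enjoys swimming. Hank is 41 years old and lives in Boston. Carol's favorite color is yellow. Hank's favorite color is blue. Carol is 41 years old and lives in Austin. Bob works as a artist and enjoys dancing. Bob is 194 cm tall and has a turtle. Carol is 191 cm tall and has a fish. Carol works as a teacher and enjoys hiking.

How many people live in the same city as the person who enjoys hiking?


Person with hobby hiking is Carol, city Austin. Count = 1

1


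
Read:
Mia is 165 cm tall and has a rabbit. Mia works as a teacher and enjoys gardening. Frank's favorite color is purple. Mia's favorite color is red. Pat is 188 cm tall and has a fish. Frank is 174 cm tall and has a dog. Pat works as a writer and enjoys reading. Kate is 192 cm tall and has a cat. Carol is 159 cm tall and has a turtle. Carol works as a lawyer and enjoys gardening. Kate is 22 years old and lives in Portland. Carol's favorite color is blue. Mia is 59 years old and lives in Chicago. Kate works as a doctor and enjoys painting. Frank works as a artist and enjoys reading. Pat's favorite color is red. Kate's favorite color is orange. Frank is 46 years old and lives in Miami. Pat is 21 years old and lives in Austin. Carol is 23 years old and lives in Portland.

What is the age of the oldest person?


Oldest: Mia at 59

59


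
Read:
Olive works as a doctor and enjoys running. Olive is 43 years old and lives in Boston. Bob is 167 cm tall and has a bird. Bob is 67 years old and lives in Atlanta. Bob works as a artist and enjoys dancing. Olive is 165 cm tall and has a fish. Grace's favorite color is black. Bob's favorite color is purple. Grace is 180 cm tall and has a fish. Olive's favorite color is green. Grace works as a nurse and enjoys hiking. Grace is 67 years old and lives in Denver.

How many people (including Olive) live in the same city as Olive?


Olive lives in Boston. Count = 1

1
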